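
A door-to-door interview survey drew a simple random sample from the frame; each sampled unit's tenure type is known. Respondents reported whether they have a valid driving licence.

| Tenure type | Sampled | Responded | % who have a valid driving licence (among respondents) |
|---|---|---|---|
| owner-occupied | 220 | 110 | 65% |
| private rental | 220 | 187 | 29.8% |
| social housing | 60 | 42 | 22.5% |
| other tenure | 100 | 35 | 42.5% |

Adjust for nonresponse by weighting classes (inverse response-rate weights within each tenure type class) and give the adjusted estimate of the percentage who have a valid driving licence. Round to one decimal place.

44.1%

Response rates by class: owner-occupied 110/220 = 50%, private rental 187/220 = 85%, social housing 42/60 = 70%, other tenure 35/100 = 35%.
With weight = n_sampled/n_responded per class, the weighted class total is n_sampled:
  owner-occupied: 220 × 65 = 14,300
  private rental: 220 × 29.8 = 6556
  social housing: 60 × 22.5 = 1350
  other tenure: 100 × 42.5 = 4250
Adjusted estimate = 26,456 / 600 = 44.0933 → 44.1%.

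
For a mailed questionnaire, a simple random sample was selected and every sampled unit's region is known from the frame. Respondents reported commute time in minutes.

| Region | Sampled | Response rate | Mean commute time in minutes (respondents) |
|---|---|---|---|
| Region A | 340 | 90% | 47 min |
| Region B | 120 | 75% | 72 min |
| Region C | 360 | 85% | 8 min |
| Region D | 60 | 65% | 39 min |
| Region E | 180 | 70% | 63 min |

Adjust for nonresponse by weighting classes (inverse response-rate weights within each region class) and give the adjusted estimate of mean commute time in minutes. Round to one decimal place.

Inverse-response-rate weighting restores each class to its sampled count, so class totals weight by n_sampled:
  Region A: 340 × 47 = 15,980
  Region B: 120 × 72 = 8640
  Region C: 360 × 8 = 2880
  Region D: 60 × 39 = 2340
  Region E: 180 × 63 = 11,340
Adjusted estimate = 41,180 / 1,060 = 38.8491 → 38.8.

38.8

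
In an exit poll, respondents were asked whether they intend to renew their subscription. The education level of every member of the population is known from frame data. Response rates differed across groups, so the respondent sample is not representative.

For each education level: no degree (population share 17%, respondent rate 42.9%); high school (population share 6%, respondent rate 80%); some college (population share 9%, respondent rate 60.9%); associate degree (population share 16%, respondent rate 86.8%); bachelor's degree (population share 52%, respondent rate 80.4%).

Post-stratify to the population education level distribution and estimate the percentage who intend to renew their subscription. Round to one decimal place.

73.3%

Reweight to the known education level distribution:
  no degree: 0.17 × 42.9 = 7.293
  high school: 0.06 × 80 = 4.8
  some college: 0.09 × 60.9 = 5.481
  associate degree: 0.16 × 86.8 = 13.888
  bachelor's degree: 0.52 × 80.4 = 41.808
Post-stratified estimate = 73.27 → 73.3%.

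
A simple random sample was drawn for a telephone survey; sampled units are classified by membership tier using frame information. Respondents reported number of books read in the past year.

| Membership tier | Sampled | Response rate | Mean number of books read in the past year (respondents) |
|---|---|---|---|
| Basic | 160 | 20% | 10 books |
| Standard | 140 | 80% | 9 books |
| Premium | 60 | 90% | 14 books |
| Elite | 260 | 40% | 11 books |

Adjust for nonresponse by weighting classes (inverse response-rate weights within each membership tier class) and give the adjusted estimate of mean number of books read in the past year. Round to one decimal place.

Inverse-response-rate weighting restores each class to its sampled count, so class totals weight by n_sampled:
  Basic: 160 × 10 = 1600
  Standard: 140 × 9 = 1260
  Premium: 60 × 14 = 840
  Elite: 260 × 11 = 2860
Adjusted estimate = 6560 / 620 = 10.5806 → 10.6.

10.6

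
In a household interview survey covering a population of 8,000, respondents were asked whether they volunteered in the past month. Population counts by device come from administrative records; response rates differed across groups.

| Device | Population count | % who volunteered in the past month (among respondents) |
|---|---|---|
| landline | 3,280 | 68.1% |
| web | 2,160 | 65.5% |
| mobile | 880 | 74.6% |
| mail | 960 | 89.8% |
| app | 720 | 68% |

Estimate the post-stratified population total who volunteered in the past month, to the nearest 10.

5,660

Apply each group's respondent rate to its population count:
  landline: 3,280 × 68.1% = 2233.68
  web: 2,160 × 65.5% = 1414.8
  mobile: 880 × 74.6% = 656.48
  mail: 960 × 89.8% = 862.08
  app: 720 × 68% = 489.6
Estimated total = 5656.64 → 5,660.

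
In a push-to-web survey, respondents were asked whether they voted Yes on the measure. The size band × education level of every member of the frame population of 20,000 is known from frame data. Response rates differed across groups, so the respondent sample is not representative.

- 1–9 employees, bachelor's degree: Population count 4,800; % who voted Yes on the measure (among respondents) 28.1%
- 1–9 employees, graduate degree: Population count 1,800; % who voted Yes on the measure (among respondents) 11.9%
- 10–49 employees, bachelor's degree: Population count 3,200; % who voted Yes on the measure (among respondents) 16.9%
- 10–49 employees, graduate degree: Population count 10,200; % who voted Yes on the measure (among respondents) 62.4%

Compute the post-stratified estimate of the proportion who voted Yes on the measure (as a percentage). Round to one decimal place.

Post-stratification weights by population share, not respondent share:
  1–9 employees, bachelor's degree: (4,800/20,000) × 28.1 = 6.744
  1–9 employees, graduate degree: (1,800/20,000) × 11.9 = 1.071
  10–49 employees, bachelor's degree: (3,200/20,000) × 16.9 = 2.704
  10–49 employees, graduate degree: (10,200/20,000) × 62.4 = 31.824
Post-stratified estimate = 42.343 → 42.3%.

42.3%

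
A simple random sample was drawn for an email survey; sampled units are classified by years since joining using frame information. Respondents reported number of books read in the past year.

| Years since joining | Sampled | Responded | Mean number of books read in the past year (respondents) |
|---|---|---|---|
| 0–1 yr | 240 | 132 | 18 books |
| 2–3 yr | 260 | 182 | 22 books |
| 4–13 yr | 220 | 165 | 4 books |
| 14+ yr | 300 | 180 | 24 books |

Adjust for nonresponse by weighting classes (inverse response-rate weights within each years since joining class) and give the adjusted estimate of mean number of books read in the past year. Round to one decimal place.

Class response rates: 0–1 yr 132/240 = 55%, 2–3 yr 182/260 = 70%, 4–13 yr 165/220 = 75%, 14+ yr 180/300 = 60%.
Each respondent's weight = sampled/responded in their class; summing within a class gives n_sampled, so:
  0–1 yr: 240 × 18 = 4320
  2–3 yr: 260 × 22 = 5720
  4–13 yr: 220 × 4 = 880
  14+ yr: 300 × 24 = 7200
Adjusted estimate = 18,120 / 1,020 = 17.7647 → 17.8.

17.8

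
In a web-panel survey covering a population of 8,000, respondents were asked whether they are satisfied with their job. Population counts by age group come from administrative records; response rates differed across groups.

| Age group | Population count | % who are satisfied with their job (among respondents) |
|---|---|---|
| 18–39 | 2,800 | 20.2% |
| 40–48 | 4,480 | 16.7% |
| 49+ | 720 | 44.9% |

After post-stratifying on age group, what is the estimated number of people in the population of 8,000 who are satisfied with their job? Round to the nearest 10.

Each cell contributes its population count × the respondent rate:
  18–39: 2,800 × 20.2% = 565.6
  40–48: 4,480 × 16.7% = 748.16
  49+: 720 × 44.9% = 323.28
Estimated total = 1637.04 → 1,640.

1,640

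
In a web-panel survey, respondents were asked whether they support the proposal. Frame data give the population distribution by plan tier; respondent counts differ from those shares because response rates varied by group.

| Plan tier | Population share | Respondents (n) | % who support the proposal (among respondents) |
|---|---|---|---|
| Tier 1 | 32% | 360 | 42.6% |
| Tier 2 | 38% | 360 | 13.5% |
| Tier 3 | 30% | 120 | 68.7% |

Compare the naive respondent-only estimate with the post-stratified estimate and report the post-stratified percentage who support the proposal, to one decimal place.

39.4%

Naive respondent-only estimate (weights = respondent counts):
  (360/840)×42.6 + (360/840)×13.5 + (120/840)×68.7 = 33.8571%
Post-stratifying to population shares instead:
  0.32×42.6 + 0.38×13.5 + 0.3×68.7 = 39.372%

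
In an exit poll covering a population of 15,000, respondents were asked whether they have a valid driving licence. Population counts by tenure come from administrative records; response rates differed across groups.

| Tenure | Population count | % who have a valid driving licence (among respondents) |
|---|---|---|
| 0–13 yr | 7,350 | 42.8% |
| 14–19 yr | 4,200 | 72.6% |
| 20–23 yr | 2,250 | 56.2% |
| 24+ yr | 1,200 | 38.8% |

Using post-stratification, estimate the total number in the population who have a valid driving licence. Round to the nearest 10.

7,930

Each cell contributes its population count × the respondent rate:
  0–13 yr: 7,350 × 42.8% = 3145.8
  14–19 yr: 4,200 × 72.6% = 3049.2
  20–23 yr: 2,250 × 56.2% = 1264.5
  24+ yr: 1,200 × 38.8% = 465.6
Estimated total = 7925.1 → 7,930.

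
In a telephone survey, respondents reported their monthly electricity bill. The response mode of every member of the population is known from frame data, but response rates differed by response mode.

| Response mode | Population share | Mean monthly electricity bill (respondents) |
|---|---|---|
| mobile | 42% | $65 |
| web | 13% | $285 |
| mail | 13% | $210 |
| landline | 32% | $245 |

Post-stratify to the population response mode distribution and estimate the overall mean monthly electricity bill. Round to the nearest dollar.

Post-stratification weights by population share, not respondent share:
  mobile: 0.42 × 65 = 27.3
  web: 0.13 × 285 = 37.05
  mail: 0.13 × 210 = 27.3
  landline: 0.32 × 245 = 78.4
Post-stratified estimate = 170.05 → $170.

$170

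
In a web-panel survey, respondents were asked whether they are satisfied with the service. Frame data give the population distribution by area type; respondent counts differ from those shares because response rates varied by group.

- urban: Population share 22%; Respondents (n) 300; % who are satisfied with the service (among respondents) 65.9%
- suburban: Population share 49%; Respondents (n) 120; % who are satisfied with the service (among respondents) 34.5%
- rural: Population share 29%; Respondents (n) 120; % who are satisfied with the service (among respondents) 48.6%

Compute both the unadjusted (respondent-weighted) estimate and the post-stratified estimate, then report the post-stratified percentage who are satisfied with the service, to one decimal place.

Unadjusted (pooled respondent) estimate weights by respondent counts:
  (300/540)×65.9 + (120/540)×34.5 + (120/540)×48.6 = 55.0778%
Post-stratifying to population shares instead:
  0.22×65.9 + 0.49×34.5 + 0.29×48.6 = 45.497%

45.5%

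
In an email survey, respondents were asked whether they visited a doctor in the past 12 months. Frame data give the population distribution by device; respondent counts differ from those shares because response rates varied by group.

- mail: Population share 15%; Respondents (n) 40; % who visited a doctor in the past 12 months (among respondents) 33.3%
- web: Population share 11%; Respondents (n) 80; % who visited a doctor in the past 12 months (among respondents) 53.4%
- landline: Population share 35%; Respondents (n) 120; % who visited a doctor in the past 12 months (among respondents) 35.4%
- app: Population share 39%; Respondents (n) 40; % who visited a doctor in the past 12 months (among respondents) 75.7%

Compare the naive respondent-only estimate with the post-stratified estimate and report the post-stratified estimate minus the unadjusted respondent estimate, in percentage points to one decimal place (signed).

+6.8 percentage points

Unadjusted (pooled respondent) estimate weights by respondent counts:
  (40/280)×33.3 + (80/280)×53.4 + (120/280)×35.4 + (40/280)×75.7 = 46%
Post-stratified estimate weights by population shares:
  0.15×33.3 + 0.11×53.4 + 0.35×35.4 + 0.39×75.7 = 52.782%
Difference = 52.782 − 46 = 6.782 pp.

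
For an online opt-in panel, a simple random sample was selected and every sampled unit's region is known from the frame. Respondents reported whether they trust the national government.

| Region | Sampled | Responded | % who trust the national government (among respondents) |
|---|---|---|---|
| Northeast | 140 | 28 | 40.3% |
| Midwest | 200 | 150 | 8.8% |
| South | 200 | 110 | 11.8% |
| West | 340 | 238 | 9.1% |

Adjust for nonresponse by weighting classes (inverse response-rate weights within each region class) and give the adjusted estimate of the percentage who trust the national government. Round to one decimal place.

Class response rates: Northeast 28/140 = 20%, Midwest 150/200 = 75%, South 110/200 = 55%, West 238/340 = 70%.
Inverse-response-rate weighting restores each class to its sampled count, so class totals weight by n_sampled:
  Northeast: 140 × 40.3 = 5642
  Midwest: 200 × 8.8 = 1760
  South: 200 × 11.8 = 2360
  West: 340 × 9.1 = 3094
Adjusted estimate = 12,856 / 880 = 14.6091 → 14.6%.

14.6%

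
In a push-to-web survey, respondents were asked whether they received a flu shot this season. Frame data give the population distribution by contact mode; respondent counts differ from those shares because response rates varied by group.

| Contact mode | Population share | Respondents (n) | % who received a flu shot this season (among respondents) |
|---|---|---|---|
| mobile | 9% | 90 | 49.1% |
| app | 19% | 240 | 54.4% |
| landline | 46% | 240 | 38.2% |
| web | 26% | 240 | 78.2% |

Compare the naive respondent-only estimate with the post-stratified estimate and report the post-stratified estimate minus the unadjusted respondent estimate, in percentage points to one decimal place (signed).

Without adjustment, the pooled respondent share is:
  (90/810)×49.1 + (240/810)×54.4 + (240/810)×38.2 + (240/810)×78.2 = 56.063%
Post-stratifying to population shares instead:
  0.09×49.1 + 0.19×54.4 + 0.46×38.2 + 0.26×78.2 = 52.659%
Difference = 52.659 − 56.063 = -3.404 pp.

-3.4 percentage points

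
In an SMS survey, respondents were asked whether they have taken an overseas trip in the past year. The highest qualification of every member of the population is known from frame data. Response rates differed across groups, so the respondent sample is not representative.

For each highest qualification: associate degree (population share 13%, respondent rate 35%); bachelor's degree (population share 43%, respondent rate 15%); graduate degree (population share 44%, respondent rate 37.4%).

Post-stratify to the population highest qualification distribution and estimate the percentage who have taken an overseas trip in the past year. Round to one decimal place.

Post-stratification weights by population share, not respondent share:
  associate degree: 0.13 × 35 = 4.55
  bachelor's degree: 0.43 × 15 = 6.45
  graduate degree: 0.44 × 37.4 = 16.456
Post-stratified estimate = 27.456 → 27.5%.

27.5%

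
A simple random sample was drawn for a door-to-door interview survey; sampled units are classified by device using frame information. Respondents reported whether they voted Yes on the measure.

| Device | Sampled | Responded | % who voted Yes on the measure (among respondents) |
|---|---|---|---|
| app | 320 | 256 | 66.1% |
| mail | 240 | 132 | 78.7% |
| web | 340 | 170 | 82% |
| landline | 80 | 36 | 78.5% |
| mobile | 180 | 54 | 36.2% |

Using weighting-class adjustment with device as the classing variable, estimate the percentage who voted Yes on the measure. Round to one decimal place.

69.6%

Response rates by class: app 256/320 = 80%, mail 132/240 = 55%, web 170/340 = 50%, landline 36/80 = 45%, mobile 54/180 = 30%.
Weighting each respondent by the inverse class response rate inflates each class back to its sampled size, so the class weight is n_sampled:
  app: 320 × 66.1 = 21,152
  mail: 240 × 78.7 = 18,888
  web: 340 × 82 = 27,880
  landline: 80 × 78.5 = 6280
  mobile: 180 × 36.2 = 6516
Adjusted estimate = 80,716 / 1,160 = 69.5828 → 69.6%.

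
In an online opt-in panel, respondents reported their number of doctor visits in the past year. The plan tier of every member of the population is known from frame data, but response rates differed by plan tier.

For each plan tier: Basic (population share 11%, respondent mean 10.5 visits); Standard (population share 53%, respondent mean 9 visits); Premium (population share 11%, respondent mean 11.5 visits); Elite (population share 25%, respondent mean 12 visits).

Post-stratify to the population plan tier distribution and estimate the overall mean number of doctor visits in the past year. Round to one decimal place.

Post-stratification weights by population share, not respondent share:
  Basic: 0.11 × 10.5 = 1.155
  Standard: 0.53 × 9 = 4.77
  Premium: 0.11 × 11.5 = 1.265
  Elite: 0.25 × 12 = 3
Post-stratified estimate = 10.19 → 10.2.

10.2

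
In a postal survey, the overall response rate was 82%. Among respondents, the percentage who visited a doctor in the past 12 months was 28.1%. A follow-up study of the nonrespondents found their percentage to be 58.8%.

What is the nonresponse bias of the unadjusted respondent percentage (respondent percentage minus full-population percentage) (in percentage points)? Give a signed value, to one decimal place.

-5.5 percentage points

Nonresponse fraction = 1 − 0.82 = 0.18.
Bias = (nonresponse fraction) × (respondent percentage − nonrespondent percentage)
     = 0.18 × (28.1 − 58.8) = 0.18 × -30.7 = -5.526.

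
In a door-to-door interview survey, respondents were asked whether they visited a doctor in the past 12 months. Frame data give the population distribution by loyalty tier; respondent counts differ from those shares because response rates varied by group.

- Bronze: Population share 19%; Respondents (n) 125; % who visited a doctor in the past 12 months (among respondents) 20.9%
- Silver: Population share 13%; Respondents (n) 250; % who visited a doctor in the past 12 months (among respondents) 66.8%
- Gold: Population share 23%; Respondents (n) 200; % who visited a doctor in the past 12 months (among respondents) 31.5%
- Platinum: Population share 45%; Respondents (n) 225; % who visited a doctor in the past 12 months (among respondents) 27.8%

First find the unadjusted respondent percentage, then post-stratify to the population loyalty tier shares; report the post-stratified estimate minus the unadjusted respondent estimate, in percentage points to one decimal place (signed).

-7.4 percentage points

Without adjustment, the pooled respondent share is:
  (125/800)×20.9 + (250/800)×66.8 + (200/800)×31.5 + (225/800)×27.8 = 39.8344%
Post-stratified estimate weights by population shares:
  0.19×20.9 + 0.13×66.8 + 0.23×31.5 + 0.45×27.8 = 32.41%
Difference = 32.41 − 39.8344 = -7.4244 pp.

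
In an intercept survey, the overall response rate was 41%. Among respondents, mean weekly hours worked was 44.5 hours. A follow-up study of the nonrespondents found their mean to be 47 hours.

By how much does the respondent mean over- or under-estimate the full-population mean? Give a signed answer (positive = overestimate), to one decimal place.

-1.5

Nonresponse fraction = 1 − 0.41 = 0.59.
Bias = (nonresponse fraction) × (respondent mean − nonrespondent mean)
     = 0.59 × (44.5 − 47) = 0.59 × -2.5 = -1.475.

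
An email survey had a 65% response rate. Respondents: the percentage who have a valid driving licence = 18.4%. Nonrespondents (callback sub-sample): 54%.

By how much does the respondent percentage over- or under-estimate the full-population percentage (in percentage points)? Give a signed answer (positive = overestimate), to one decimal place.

-12.5 percentage points

Nonresponse fraction = 1 − 0.65 = 0.35.
Bias = (nonresponse fraction) × (respondent percentage − nonrespondent percentage)
     = 0.35 × (18.4 − 54) = 0.35 × -35.6 = -12.46.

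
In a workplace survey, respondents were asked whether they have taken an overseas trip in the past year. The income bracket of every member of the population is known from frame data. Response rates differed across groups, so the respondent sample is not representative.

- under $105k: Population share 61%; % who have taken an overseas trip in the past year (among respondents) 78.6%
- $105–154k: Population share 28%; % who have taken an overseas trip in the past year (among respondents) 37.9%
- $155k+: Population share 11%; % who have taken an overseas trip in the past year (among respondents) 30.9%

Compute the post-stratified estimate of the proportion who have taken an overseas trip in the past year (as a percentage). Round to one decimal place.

62.0%

Post-stratification weights by population share, not respondent share:
  under $105k: 0.61 × 78.6 = 47.946
  $105–154k: 0.28 × 37.9 = 10.612
  $155k+: 0.11 × 30.9 = 3.399
Post-stratified estimate = 61.957 → 62.0%.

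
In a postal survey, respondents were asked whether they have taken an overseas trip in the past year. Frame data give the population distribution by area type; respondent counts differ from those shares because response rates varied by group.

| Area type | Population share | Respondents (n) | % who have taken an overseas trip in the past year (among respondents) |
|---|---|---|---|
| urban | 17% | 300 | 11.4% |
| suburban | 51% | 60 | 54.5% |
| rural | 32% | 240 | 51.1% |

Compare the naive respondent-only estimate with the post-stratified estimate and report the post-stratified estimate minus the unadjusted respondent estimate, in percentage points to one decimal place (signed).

Unadjusted (pooled respondent) estimate weights by respondent counts:
  (300/600)×11.4 + (60/600)×54.5 + (240/600)×51.1 = 31.59%
Post-stratified estimate weights by population shares:
  0.17×11.4 + 0.51×54.5 + 0.32×51.1 = 46.085%
Difference = 46.085 − 31.59 = 14.495 pp.

+14.5 percentage points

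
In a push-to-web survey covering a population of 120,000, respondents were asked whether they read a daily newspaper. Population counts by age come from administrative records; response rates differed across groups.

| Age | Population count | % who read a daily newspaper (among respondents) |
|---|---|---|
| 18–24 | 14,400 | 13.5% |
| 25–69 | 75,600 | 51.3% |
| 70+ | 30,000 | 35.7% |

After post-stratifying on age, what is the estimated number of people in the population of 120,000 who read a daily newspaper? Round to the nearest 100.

Each cell contributes its population count × the respondent rate:
  18–24: 14,400 × 13.5% = 1944
  25–69: 75,600 × 51.3% = 38782.8
  70+: 30,000 × 35.7% = 10,710
Estimated total = 51436.8 → 51,400.

51,400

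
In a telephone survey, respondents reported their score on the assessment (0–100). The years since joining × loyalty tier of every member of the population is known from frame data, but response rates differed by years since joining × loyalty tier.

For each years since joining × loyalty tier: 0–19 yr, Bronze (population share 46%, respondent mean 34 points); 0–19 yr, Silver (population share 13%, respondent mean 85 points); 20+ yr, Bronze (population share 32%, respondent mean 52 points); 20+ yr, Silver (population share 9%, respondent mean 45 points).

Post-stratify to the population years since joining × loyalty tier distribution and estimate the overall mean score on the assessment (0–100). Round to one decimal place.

Weight each group's respondent value by its population share:
  0–19 yr, Bronze: 0.46 × 34 = 15.64
  0–19 yr, Silver: 0.13 × 85 = 11.05
  20+ yr, Bronze: 0.32 × 52 = 16.64
  20+ yr, Silver: 0.09 × 45 = 4.05
Post-stratified estimate = 47.38 → 47.4.

47.4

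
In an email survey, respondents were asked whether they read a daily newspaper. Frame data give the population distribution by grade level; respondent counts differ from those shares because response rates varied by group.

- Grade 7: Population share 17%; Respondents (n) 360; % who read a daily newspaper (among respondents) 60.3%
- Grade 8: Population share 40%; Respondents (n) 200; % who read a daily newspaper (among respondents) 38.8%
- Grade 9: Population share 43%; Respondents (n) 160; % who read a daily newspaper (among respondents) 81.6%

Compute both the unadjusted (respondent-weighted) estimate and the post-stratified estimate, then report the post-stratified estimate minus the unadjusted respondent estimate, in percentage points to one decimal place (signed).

+1.8 percentage points

Without adjustment, the pooled respondent share is:
  (360/720)×60.3 + (200/720)×38.8 + (160/720)×81.6 = 59.0611%
Post-stratified estimate weights by population shares:
  0.17×60.3 + 0.4×38.8 + 0.43×81.6 = 60.859%
Difference = 60.859 − 59.0611 = 1.7979 pp.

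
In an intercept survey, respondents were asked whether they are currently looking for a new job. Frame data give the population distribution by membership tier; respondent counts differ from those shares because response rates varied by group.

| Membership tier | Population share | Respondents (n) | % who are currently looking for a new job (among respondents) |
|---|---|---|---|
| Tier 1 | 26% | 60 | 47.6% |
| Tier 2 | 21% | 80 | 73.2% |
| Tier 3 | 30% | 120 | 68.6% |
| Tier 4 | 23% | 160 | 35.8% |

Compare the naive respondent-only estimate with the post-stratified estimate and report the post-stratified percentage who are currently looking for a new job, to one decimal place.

Without adjustment, the pooled respondent share is:
  (60/420)×47.6 + (80/420)×73.2 + (120/420)×68.6 + (160/420)×35.8 = 53.981%
Post-stratified estimate weights by population shares:
  0.26×47.6 + 0.21×73.2 + 0.3×68.6 + 0.23×35.8 = 56.562%

56.6%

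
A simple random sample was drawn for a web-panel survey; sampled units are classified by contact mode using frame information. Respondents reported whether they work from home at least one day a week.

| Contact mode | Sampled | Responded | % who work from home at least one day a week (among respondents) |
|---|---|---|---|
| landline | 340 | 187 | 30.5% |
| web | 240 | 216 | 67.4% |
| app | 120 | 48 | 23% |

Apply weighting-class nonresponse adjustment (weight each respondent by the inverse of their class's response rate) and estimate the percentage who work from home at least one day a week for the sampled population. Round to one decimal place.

41.9%

Class response rates: landline 187/340 = 55%, web 216/240 = 90%, app 48/120 = 40%.
Weighting each respondent by the inverse class response rate inflates each class back to its sampled size, so the class weight is n_sampled:
  landline: 340 × 30.5 = 10,370
  web: 240 × 67.4 = 16176
  app: 120 × 23 = 2760
Adjusted estimate = 29,306 / 700 = 41.8657 → 41.9%.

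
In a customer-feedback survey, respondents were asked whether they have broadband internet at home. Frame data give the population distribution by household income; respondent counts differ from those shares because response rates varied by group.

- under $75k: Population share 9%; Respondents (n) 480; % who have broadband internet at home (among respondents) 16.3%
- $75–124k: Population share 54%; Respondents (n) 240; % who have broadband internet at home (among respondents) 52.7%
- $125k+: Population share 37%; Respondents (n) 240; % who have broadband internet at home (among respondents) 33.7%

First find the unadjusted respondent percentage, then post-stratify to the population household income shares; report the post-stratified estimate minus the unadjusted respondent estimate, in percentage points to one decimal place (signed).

+12.6 percentage points

Naive respondent-only estimate (weights = respondent counts):
  (480/960)×16.3 + (240/960)×52.7 + (240/960)×33.7 = 29.75%
Reweighting by population household income shares:
  0.09×16.3 + 0.54×52.7 + 0.37×33.7 = 42.394%
Difference = 42.394 − 29.75 = 12.644 pp.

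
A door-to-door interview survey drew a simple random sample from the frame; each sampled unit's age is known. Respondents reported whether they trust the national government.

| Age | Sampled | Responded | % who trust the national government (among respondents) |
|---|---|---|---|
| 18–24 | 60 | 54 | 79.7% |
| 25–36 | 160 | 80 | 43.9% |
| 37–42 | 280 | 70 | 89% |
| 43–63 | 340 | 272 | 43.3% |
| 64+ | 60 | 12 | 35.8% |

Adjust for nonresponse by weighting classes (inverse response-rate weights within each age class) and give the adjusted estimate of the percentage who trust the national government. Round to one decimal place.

Response rates by class: 18–24 54/60 = 90%, 25–36 80/160 = 50%, 37–42 70/280 = 25%, 43–63 272/340 = 80%, 64+ 12/60 = 20%.
Weighting each respondent by the inverse class response rate inflates each class back to its sampled size, so the class weight is n_sampled:
  18–24: 60 × 79.7 = 4782
  25–36: 160 × 43.9 = 7024
  37–42: 280 × 89 = 24,920
  43–63: 340 × 43.3 = 14722
  64+: 60 × 35.8 = 2148
Adjusted estimate = 53,596 / 900 = 59.5511 → 59.6%.

59.6%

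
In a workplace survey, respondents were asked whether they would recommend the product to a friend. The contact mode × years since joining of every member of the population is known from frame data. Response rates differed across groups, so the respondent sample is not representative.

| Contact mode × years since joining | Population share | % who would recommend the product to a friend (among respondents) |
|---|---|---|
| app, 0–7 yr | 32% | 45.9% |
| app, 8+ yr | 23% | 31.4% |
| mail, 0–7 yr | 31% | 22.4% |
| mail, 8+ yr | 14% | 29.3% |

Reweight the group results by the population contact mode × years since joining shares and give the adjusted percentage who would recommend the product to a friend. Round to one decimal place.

33.0%

Each cell contributes population-share × respondent value:
  app, 0–7 yr: 0.32 × 45.9 = 14.688
  app, 8+ yr: 0.23 × 31.4 = 7.222
  mail, 0–7 yr: 0.31 × 22.4 = 6.944
  mail, 8+ yr: 0.14 × 29.3 = 4.102
Post-stratified estimate = 32.956 → 33.0%.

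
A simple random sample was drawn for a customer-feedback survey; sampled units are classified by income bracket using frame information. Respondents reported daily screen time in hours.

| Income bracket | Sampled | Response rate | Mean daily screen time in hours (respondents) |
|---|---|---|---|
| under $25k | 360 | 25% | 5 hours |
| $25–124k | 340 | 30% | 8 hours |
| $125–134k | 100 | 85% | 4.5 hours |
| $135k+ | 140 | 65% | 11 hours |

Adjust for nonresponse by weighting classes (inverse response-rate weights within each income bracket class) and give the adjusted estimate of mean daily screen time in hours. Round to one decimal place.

6.9

Inverse-response-rate weighting restores each class to its sampled count, so class totals weight by n_sampled:
  under $25k: 360 × 5 = 1800
  $25–124k: 340 × 8 = 2720
  $125–134k: 100 × 4.5 = 450
  $135k+: 140 × 11 = 1540
Adjusted estimate = 6510 / 940 = 6.92553 → 6.9.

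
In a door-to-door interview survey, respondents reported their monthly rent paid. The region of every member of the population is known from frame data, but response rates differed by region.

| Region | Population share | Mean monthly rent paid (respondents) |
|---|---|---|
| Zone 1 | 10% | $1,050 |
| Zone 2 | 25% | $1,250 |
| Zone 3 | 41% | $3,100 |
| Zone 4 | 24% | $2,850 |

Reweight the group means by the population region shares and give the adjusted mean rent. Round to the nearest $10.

Reweight to the known region distribution:
  Zone 1: 0.1 × 1050 = 105
  Zone 2: 0.25 × 1250 = 312.5
  Zone 3: 0.41 × 3100 = 1271
  Zone 4: 0.24 × 2850 = 684
Post-stratified estimate = 2372.5 → $2,370.

$2,370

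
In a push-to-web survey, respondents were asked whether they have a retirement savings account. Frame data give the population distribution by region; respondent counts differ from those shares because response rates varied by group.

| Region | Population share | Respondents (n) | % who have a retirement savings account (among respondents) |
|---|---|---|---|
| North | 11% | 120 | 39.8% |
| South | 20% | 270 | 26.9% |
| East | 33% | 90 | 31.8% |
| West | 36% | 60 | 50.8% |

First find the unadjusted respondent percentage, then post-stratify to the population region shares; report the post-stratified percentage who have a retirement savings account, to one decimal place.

38.5%

Without adjustment, the pooled respondent share is:
  (120/540)×39.8 + (270/540)×26.9 + (90/540)×31.8 + (60/540)×50.8 = 33.2389%
Reweighting by population region shares:
  0.11×39.8 + 0.2×26.9 + 0.33×31.8 + 0.36×50.8 = 38.54%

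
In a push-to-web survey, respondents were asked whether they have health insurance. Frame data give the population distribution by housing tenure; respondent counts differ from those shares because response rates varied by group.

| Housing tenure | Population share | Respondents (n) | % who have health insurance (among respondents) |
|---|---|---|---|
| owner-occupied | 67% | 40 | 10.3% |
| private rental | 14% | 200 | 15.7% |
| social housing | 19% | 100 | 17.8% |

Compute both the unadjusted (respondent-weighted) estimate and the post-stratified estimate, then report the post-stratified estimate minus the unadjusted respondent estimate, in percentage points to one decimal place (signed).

-3.2 percentage points

Naive respondent-only estimate (weights = respondent counts):
  (40/340)×10.3 + (200/340)×15.7 + (100/340)×17.8 = 15.6824%
Reweighting by population housing tenure shares:
  0.67×10.3 + 0.14×15.7 + 0.19×17.8 = 12.481%
Difference = 12.481 − 15.6824 = -3.2014 pp.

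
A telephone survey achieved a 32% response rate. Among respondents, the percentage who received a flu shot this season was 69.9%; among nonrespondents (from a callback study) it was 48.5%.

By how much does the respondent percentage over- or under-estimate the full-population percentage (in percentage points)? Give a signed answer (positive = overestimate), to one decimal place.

Nonresponse fraction = 1 − 0.32 = 0.68.
Bias = (nonresponse fraction) × (respondent percentage − nonrespondent percentage)
     = 0.68 × (69.9 − 48.5) = 0.68 × 21.4 = 14.552.

+14.6 percentage points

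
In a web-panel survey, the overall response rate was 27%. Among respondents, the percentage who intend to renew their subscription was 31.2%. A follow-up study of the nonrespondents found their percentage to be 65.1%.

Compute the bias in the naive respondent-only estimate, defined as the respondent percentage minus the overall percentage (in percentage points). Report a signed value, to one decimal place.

Nonresponse fraction = 1 − 0.27 = 0.73.
Bias = (nonresponse fraction) × (respondent percentage − nonrespondent percentage)
     = 0.73 × (31.2 − 65.1) = 0.73 × -33.9 = -24.747.

-24.7 percentage points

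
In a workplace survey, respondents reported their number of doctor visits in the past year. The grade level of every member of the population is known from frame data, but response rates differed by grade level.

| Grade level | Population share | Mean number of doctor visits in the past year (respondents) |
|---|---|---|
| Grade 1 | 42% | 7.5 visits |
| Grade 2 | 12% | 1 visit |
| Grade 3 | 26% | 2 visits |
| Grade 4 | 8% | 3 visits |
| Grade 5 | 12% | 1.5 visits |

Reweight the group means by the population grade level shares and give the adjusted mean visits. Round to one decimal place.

4.2

Reweight to the known grade level distribution:
  Grade 1: 0.42 × 7.5 = 3.15
  Grade 2: 0.12 × 1 = 0.12
  Grade 3: 0.26 × 2 = 0.52
  Grade 4: 0.08 × 3 = 0.24
  Grade 5: 0.12 × 1.5 = 0.18
Post-stratified estimate = 4.21 → 4.2.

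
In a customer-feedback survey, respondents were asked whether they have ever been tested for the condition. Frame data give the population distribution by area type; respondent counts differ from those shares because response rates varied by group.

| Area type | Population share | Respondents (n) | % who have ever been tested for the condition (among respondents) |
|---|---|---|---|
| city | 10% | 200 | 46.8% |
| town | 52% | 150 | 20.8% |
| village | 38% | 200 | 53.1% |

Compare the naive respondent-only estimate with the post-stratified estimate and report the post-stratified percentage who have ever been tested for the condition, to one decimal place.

Without adjustment, the pooled respondent share is:
  (200/550)×46.8 + (150/550)×20.8 + (200/550)×53.1 = 42%
Post-stratifying to population shares instead:
  0.1×46.8 + 0.52×20.8 + 0.38×53.1 = 35.674%

35.7%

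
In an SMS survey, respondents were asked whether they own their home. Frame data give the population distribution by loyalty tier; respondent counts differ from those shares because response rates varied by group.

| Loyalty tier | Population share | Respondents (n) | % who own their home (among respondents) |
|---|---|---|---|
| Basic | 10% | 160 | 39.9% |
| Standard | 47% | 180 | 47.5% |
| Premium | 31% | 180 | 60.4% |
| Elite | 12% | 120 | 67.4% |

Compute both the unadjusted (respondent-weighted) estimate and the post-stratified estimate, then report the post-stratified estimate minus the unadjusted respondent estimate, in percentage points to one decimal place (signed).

+0.2 percentage points

Without adjustment, the pooled respondent share is:
  (160/640)×39.9 + (180/640)×47.5 + (180/640)×60.4 + (120/640)×67.4 = 52.9594%
Post-stratifying to population shares instead:
  0.1×39.9 + 0.47×47.5 + 0.31×60.4 + 0.12×67.4 = 53.127%
Difference = 53.127 − 52.9594 = 0.1676 pp.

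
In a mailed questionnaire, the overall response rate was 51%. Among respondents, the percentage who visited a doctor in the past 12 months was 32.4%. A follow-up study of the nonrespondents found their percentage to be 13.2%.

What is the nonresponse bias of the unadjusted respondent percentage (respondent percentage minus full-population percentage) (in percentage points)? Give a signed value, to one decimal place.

+9.4 percentage points

Nonresponse fraction = 1 − 0.51 = 0.49.
Bias = (nonresponse fraction) × (respondent percentage − nonrespondent percentage)
     = 0.49 × (32.4 − 13.2) = 0.49 × 19.2 = 9.408.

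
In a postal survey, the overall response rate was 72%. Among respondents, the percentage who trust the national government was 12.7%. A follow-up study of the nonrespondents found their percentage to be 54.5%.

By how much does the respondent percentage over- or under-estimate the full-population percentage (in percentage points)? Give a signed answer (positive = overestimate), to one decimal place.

Nonresponse fraction = 1 − 0.72 = 0.28.
Bias = (nonresponse fraction) × (respondent percentage − nonrespondent percentage)
     = 0.28 × (12.7 − 54.5) = 0.28 × -41.8 = -11.704.

-11.7 percentage points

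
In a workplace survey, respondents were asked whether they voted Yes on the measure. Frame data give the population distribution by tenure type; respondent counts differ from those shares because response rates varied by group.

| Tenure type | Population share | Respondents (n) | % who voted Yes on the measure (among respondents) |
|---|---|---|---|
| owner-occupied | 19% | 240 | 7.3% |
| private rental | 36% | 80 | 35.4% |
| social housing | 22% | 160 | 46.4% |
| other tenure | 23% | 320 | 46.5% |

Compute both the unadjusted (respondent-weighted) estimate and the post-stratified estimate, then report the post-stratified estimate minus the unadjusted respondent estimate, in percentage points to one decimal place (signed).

+1.4 percentage points

Unadjusted (pooled respondent) estimate weights by respondent counts:
  (240/800)×7.3 + (80/800)×35.4 + (160/800)×46.4 + (320/800)×46.5 = 33.61%
Reweighting by population tenure type shares:
  0.19×7.3 + 0.36×35.4 + 0.22×46.4 + 0.23×46.5 = 35.034%
Difference = 35.034 − 33.61 = 1.424 pp.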